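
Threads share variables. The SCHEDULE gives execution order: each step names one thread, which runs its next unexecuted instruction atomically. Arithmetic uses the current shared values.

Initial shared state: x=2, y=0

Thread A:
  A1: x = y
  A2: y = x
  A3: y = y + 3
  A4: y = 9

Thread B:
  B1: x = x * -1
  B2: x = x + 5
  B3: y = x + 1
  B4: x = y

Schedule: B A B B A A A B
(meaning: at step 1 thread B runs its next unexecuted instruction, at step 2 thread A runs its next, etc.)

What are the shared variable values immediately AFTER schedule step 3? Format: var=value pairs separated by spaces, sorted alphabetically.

Step 1: thread B executes B1 (x = x * -1). Shared: x=-2 y=0. PCs: A@0 B@1
Step 2: thread A executes A1 (x = y). Shared: x=0 y=0. PCs: A@1 B@1
Step 3: thread B executes B2 (x = x + 5). Shared: x=5 y=0. PCs: A@1 B@2

Answer: x=5 y=0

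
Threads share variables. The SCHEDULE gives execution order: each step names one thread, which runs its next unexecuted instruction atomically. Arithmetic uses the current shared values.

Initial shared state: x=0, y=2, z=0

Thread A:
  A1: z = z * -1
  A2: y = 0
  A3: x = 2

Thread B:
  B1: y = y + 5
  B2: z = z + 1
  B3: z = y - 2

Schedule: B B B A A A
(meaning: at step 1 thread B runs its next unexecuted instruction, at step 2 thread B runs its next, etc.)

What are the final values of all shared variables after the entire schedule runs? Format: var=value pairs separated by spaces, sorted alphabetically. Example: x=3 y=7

Step 1: thread B executes B1 (y = y + 5). Shared: x=0 y=7 z=0. PCs: A@0 B@1
Step 2: thread B executes B2 (z = z + 1). Shared: x=0 y=7 z=1. PCs: A@0 B@2
Step 3: thread B executes B3 (z = y - 2). Shared: x=0 y=7 z=5. PCs: A@0 B@3
Step 4: thread A executes A1 (z = z * -1). Shared: x=0 y=7 z=-5. PCs: A@1 B@3
Step 5: thread A executes A2 (y = 0). Shared: x=0 y=0 z=-5. PCs: A@2 B@3
Step 6: thread A executes A3 (x = 2). Shared: x=2 y=0 z=-5. PCs: A@3 B@3

Answer: x=2 y=0 z=-5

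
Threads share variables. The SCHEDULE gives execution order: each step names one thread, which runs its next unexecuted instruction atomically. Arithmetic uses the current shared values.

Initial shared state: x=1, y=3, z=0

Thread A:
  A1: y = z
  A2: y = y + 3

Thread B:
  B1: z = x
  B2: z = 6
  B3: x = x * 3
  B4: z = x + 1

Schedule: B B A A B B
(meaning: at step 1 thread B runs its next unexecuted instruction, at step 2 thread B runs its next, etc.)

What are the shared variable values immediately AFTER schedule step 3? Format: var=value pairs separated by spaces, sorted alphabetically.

Step 1: thread B executes B1 (z = x). Shared: x=1 y=3 z=1. PCs: A@0 B@1
Step 2: thread B executes B2 (z = 6). Shared: x=1 y=3 z=6. PCs: A@0 B@2
Step 3: thread A executes A1 (y = z). Shared: x=1 y=6 z=6. PCs: A@1 B@2

Answer: x=1 y=6 z=6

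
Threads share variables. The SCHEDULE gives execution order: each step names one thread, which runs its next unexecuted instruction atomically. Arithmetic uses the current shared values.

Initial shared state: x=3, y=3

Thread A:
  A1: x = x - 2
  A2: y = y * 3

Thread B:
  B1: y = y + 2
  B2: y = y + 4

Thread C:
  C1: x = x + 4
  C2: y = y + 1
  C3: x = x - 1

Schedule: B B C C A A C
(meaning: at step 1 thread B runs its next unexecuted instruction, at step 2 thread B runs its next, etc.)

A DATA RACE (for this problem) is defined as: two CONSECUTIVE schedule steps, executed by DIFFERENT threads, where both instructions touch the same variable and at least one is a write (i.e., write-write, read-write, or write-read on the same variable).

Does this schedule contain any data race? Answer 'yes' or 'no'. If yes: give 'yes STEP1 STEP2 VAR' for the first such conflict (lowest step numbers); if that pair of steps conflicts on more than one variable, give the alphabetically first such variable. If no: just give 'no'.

Steps 1,2: same thread (B). No race.
Steps 2,3: B(r=y,w=y) vs C(r=x,w=x). No conflict.
Steps 3,4: same thread (C). No race.
Steps 4,5: C(r=y,w=y) vs A(r=x,w=x). No conflict.
Steps 5,6: same thread (A). No race.
Steps 6,7: A(r=y,w=y) vs C(r=x,w=x). No conflict.

Answer: no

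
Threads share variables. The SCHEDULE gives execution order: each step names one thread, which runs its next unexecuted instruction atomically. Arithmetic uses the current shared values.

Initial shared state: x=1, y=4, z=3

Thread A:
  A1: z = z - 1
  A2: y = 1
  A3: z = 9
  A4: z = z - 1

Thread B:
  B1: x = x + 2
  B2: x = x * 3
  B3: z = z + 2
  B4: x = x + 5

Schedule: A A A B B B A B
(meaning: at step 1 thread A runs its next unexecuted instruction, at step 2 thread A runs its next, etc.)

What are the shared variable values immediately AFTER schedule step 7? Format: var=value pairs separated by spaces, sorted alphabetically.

Answer: x=9 y=1 z=10

Derivation:
Step 1: thread A executes A1 (z = z - 1). Shared: x=1 y=4 z=2. PCs: A@1 B@0
Step 2: thread A executes A2 (y = 1). Shared: x=1 y=1 z=2. PCs: A@2 B@0
Step 3: thread A executes A3 (z = 9). Shared: x=1 y=1 z=9. PCs: A@3 B@0
Step 4: thread B executes B1 (x = x + 2). Shared: x=3 y=1 z=9. PCs: A@3 B@1
Step 5: thread B executes B2 (x = x * 3). Shared: x=9 y=1 z=9. PCs: A@3 B@2
Step 6: thread B executes B3 (z = z + 2). Shared: x=9 y=1 z=11. PCs: A@3 B@3
Step 7: thread A executes A4 (z = z - 1). Shared: x=9 y=1 z=10. PCs: A@4 B@3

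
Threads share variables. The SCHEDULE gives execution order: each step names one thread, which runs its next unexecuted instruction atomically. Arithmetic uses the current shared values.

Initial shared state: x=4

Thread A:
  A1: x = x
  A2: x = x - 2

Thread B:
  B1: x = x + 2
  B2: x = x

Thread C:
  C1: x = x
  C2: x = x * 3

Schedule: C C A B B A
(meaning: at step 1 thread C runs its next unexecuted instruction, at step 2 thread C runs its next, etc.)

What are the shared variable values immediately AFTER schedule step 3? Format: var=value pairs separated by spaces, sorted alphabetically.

Step 1: thread C executes C1 (x = x). Shared: x=4. PCs: A@0 B@0 C@1
Step 2: thread C executes C2 (x = x * 3). Shared: x=12. PCs: A@0 B@0 C@2
Step 3: thread A executes A1 (x = x). Shared: x=12. PCs: A@1 B@0 C@2

Answer: x=12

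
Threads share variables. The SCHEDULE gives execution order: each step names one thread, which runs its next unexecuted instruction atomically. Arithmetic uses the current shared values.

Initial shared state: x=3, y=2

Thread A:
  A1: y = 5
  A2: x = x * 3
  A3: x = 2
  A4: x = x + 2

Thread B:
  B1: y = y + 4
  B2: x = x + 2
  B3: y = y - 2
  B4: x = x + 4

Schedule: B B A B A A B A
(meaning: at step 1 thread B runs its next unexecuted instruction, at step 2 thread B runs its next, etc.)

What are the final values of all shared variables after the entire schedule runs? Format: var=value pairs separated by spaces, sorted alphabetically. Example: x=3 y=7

Step 1: thread B executes B1 (y = y + 4). Shared: x=3 y=6. PCs: A@0 B@1
Step 2: thread B executes B2 (x = x + 2). Shared: x=5 y=6. PCs: A@0 B@2
Step 3: thread A executes A1 (y = 5). Shared: x=5 y=5. PCs: A@1 B@2
Step 4: thread B executes B3 (y = y - 2). Shared: x=5 y=3. PCs: A@1 B@3
Step 5: thread A executes A2 (x = x * 3). Shared: x=15 y=3. PCs: A@2 B@3
Step 6: thread A executes A3 (x = 2). Shared: x=2 y=3. PCs: A@3 B@3
Step 7: thread B executes B4 (x = x + 4). Shared: x=6 y=3. PCs: A@3 B@4
Step 8: thread A executes A4 (x = x + 2). Shared: x=8 y=3. PCs: A@4 B@4

Answer: x=8 y=3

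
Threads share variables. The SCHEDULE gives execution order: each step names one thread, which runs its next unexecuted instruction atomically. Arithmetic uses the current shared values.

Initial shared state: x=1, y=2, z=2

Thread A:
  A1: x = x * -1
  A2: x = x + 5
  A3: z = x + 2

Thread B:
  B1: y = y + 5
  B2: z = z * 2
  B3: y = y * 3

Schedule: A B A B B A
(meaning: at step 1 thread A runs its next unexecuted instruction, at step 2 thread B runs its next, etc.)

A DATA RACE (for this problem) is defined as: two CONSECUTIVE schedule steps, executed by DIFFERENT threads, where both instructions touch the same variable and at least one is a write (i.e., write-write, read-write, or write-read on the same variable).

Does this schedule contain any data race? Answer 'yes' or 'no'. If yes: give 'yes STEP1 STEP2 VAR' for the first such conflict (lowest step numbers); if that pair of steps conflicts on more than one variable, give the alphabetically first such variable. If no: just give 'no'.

Answer: no

Derivation:
Steps 1,2: A(r=x,w=x) vs B(r=y,w=y). No conflict.
Steps 2,3: B(r=y,w=y) vs A(r=x,w=x). No conflict.
Steps 3,4: A(r=x,w=x) vs B(r=z,w=z). No conflict.
Steps 4,5: same thread (B). No race.
Steps 5,6: B(r=y,w=y) vs A(r=x,w=z). No conflict.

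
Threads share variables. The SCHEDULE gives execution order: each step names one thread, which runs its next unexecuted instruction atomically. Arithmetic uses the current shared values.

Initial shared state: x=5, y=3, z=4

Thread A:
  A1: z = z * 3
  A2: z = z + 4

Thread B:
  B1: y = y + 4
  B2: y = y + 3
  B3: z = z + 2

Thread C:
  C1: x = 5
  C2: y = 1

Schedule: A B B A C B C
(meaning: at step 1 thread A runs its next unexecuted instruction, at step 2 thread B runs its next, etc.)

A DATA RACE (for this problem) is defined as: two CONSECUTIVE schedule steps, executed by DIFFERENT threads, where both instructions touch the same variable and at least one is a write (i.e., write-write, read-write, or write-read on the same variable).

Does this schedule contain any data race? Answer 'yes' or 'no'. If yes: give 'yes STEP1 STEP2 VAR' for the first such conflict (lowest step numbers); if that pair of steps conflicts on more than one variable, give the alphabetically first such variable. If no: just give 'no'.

Answer: no

Derivation:
Steps 1,2: A(r=z,w=z) vs B(r=y,w=y). No conflict.
Steps 2,3: same thread (B). No race.
Steps 3,4: B(r=y,w=y) vs A(r=z,w=z). No conflict.
Steps 4,5: A(r=z,w=z) vs C(r=-,w=x). No conflict.
Steps 5,6: C(r=-,w=x) vs B(r=z,w=z). No conflict.
Steps 6,7: B(r=z,w=z) vs C(r=-,w=y). No conflict.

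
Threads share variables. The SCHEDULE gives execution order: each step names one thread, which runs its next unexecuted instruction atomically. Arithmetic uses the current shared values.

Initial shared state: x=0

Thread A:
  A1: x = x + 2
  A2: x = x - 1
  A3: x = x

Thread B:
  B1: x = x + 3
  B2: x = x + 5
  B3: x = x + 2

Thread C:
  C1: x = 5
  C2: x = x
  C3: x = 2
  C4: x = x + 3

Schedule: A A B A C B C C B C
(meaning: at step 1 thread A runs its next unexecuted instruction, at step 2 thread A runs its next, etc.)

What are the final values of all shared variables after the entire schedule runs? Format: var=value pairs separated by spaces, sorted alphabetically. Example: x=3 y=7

Step 1: thread A executes A1 (x = x + 2). Shared: x=2. PCs: A@1 B@0 C@0
Step 2: thread A executes A2 (x = x - 1). Shared: x=1. PCs: A@2 B@0 C@0
Step 3: thread B executes B1 (x = x + 3). Shared: x=4. PCs: A@2 B@1 C@0
Step 4: thread A executes A3 (x = x). Shared: x=4. PCs: A@3 B@1 C@0
Step 5: thread C executes C1 (x = 5). Shared: x=5. PCs: A@3 B@1 C@1
Step 6: thread B executes B2 (x = x + 5). Shared: x=10. PCs: A@3 B@2 C@1
Step 7: thread C executes C2 (x = x). Shared: x=10. PCs: A@3 B@2 C@2
Step 8: thread C executes C3 (x = 2). Shared: x=2. PCs: A@3 B@2 C@3
Step 9: thread B executes B3 (x = x + 2). Shared: x=4. PCs: A@3 B@3 C@3
Step 10: thread C executes C4 (x = x + 3). Shared: x=7. PCs: A@3 B@3 C@4

Answer: x=7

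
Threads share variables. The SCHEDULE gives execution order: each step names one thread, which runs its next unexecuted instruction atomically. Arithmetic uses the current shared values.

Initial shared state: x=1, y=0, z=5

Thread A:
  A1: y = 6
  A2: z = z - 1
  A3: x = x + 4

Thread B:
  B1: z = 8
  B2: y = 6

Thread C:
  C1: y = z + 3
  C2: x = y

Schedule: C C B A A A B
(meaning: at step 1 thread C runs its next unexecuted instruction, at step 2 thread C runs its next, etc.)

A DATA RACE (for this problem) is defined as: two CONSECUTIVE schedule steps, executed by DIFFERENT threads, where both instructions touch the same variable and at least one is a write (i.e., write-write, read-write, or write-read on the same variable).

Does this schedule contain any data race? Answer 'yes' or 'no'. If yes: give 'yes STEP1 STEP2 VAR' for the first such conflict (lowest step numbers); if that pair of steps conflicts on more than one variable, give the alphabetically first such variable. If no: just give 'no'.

Answer: no

Derivation:
Steps 1,2: same thread (C). No race.
Steps 2,3: C(r=y,w=x) vs B(r=-,w=z). No conflict.
Steps 3,4: B(r=-,w=z) vs A(r=-,w=y). No conflict.
Steps 4,5: same thread (A). No race.
Steps 5,6: same thread (A). No race.
Steps 6,7: A(r=x,w=x) vs B(r=-,w=y). No conflict.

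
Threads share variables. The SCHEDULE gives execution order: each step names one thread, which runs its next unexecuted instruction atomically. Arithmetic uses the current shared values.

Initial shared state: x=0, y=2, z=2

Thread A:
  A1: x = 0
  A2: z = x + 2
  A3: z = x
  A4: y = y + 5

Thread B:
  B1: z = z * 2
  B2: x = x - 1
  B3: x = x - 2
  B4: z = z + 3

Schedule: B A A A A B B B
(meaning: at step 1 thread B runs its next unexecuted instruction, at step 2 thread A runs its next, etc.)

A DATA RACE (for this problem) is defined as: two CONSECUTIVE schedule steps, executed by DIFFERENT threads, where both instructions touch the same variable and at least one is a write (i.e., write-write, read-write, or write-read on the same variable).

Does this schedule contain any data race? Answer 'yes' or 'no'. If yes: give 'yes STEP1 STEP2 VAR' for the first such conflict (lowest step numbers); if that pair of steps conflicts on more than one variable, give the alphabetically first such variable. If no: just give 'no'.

Answer: no

Derivation:
Steps 1,2: B(r=z,w=z) vs A(r=-,w=x). No conflict.
Steps 2,3: same thread (A). No race.
Steps 3,4: same thread (A). No race.
Steps 4,5: same thread (A). No race.
Steps 5,6: A(r=y,w=y) vs B(r=x,w=x). No conflict.
Steps 6,7: same thread (B). No race.
Steps 7,8: same thread (B). No race.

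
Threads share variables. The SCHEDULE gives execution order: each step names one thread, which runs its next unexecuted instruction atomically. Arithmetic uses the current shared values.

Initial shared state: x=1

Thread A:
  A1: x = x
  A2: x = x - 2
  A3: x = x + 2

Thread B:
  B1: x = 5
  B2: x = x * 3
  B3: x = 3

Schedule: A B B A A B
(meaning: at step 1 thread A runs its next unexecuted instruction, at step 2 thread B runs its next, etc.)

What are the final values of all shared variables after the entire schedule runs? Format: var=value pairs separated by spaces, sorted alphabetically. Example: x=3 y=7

Answer: x=3

Derivation:
Step 1: thread A executes A1 (x = x). Shared: x=1. PCs: A@1 B@0
Step 2: thread B executes B1 (x = 5). Shared: x=5. PCs: A@1 B@1
Step 3: thread B executes B2 (x = x * 3). Shared: x=15. PCs: A@1 B@2
Step 4: thread A executes A2 (x = x - 2). Shared: x=13. PCs: A@2 B@2
Step 5: thread A executes A3 (x = x + 2). Shared: x=15. PCs: A@3 B@2
Step 6: thread B executes B3 (x = 3). Shared: x=3. PCs: A@3 B@3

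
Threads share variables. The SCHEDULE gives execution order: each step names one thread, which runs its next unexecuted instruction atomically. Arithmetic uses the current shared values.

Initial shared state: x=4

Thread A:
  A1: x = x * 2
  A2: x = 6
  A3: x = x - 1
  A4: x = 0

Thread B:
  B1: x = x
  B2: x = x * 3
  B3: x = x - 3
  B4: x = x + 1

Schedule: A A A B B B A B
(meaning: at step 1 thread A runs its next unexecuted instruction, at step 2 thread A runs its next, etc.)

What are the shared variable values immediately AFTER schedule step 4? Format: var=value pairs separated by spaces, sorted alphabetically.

Answer: x=5

Derivation:
Step 1: thread A executes A1 (x = x * 2). Shared: x=8. PCs: A@1 B@0
Step 2: thread A executes A2 (x = 6). Shared: x=6. PCs: A@2 B@0
Step 3: thread A executes A3 (x = x - 1). Shared: x=5. PCs: A@3 B@0
Step 4: thread B executes B1 (x = x). Shared: x=5. PCs: A@3 B@1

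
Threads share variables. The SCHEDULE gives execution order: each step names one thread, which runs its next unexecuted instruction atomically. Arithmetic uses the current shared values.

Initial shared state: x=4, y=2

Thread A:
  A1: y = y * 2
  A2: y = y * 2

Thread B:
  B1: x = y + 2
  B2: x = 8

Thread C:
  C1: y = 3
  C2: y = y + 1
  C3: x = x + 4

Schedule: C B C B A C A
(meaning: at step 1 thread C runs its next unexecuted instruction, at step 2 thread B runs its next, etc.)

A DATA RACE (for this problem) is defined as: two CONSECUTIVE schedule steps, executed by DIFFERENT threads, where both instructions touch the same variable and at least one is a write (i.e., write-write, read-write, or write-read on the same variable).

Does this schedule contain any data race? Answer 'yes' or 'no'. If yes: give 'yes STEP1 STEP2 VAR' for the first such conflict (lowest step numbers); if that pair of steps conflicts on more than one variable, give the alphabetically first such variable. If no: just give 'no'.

Steps 1,2: C(y = 3) vs B(x = y + 2). RACE on y (W-R).
Steps 2,3: B(x = y + 2) vs C(y = y + 1). RACE on y (R-W).
Steps 3,4: C(r=y,w=y) vs B(r=-,w=x). No conflict.
Steps 4,5: B(r=-,w=x) vs A(r=y,w=y). No conflict.
Steps 5,6: A(r=y,w=y) vs C(r=x,w=x). No conflict.
Steps 6,7: C(r=x,w=x) vs A(r=y,w=y). No conflict.
First conflict at steps 1,2.

Answer: yes 1 2 y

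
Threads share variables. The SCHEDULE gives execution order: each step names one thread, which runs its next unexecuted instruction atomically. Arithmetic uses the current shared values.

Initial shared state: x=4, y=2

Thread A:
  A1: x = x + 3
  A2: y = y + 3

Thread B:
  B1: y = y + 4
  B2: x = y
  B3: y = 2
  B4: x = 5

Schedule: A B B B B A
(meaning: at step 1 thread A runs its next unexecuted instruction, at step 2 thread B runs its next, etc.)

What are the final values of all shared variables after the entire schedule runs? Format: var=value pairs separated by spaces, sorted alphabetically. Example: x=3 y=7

Step 1: thread A executes A1 (x = x + 3). Shared: x=7 y=2. PCs: A@1 B@0
Step 2: thread B executes B1 (y = y + 4). Shared: x=7 y=6. PCs: A@1 B@1
Step 3: thread B executes B2 (x = y). Shared: x=6 y=6. PCs: A@1 B@2
Step 4: thread B executes B3 (y = 2). Shared: x=6 y=2. PCs: A@1 B@3
Step 5: thread B executes B4 (x = 5). Shared: x=5 y=2. PCs: A@1 B@4
Step 6: thread A executes A2 (y = y + 3). Shared: x=5 y=5. PCs: A@2 B@4

Answer: x=5 y=5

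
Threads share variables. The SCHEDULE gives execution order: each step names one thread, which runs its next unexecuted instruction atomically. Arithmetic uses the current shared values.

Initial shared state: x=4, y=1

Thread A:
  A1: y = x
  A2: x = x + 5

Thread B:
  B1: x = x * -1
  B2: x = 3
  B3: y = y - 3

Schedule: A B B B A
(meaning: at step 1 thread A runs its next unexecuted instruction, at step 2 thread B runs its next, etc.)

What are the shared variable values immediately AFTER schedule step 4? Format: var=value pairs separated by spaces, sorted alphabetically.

Answer: x=3 y=1

Derivation:
Step 1: thread A executes A1 (y = x). Shared: x=4 y=4. PCs: A@1 B@0
Step 2: thread B executes B1 (x = x * -1). Shared: x=-4 y=4. PCs: A@1 B@1
Step 3: thread B executes B2 (x = 3). Shared: x=3 y=4. PCs: A@1 B@2
Step 4: thread B executes B3 (y = y - 3). Shared: x=3 y=1. PCs: A@1 B@3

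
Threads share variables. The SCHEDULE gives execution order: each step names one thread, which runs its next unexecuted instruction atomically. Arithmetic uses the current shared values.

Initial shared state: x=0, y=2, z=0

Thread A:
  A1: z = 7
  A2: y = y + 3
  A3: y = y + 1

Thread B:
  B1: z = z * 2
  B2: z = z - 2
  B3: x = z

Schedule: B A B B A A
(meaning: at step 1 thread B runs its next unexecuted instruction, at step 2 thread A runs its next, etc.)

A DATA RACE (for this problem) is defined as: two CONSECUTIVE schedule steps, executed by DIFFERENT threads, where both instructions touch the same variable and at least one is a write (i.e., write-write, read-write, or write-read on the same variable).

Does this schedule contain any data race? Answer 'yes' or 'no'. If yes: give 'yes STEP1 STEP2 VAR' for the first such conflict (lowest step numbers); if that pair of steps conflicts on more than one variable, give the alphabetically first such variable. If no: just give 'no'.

Steps 1,2: B(z = z * 2) vs A(z = 7). RACE on z (W-W).
Steps 2,3: A(z = 7) vs B(z = z - 2). RACE on z (W-W).
Steps 3,4: same thread (B). No race.
Steps 4,5: B(r=z,w=x) vs A(r=y,w=y). No conflict.
Steps 5,6: same thread (A). No race.
First conflict at steps 1,2.

Answer: yes 1 2 z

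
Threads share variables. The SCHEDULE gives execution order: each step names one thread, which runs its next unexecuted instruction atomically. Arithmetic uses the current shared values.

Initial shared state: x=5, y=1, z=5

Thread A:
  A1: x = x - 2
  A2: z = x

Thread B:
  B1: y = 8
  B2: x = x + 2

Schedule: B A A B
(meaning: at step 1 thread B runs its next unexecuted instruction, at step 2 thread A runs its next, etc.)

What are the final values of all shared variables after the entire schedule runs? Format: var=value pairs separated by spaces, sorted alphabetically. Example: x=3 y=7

Step 1: thread B executes B1 (y = 8). Shared: x=5 y=8 z=5. PCs: A@0 B@1
Step 2: thread A executes A1 (x = x - 2). Shared: x=3 y=8 z=5. PCs: A@1 B@1
Step 3: thread A executes A2 (z = x). Shared: x=3 y=8 z=3. PCs: A@2 B@1
Step 4: thread B executes B2 (x = x + 2). Shared: x=5 y=8 z=3. PCs: A@2 B@2

Answer: x=5 y=8 z=3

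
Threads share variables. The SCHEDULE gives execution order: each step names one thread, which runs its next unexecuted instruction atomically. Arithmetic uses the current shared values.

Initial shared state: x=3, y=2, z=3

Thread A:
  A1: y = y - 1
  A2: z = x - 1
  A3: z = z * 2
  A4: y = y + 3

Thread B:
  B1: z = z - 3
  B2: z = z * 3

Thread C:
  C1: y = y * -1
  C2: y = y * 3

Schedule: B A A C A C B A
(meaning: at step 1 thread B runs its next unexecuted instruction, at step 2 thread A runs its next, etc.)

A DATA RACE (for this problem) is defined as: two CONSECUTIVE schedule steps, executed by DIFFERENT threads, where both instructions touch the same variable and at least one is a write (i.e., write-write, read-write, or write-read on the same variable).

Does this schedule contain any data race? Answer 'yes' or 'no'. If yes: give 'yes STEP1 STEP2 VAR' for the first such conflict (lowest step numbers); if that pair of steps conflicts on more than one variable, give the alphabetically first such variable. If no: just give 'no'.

Answer: no

Derivation:
Steps 1,2: B(r=z,w=z) vs A(r=y,w=y). No conflict.
Steps 2,3: same thread (A). No race.
Steps 3,4: A(r=x,w=z) vs C(r=y,w=y). No conflict.
Steps 4,5: C(r=y,w=y) vs A(r=z,w=z). No conflict.
Steps 5,6: A(r=z,w=z) vs C(r=y,w=y). No conflict.
Steps 6,7: C(r=y,w=y) vs B(r=z,w=z). No conflict.
Steps 7,8: B(r=z,w=z) vs A(r=y,w=y). No conflict.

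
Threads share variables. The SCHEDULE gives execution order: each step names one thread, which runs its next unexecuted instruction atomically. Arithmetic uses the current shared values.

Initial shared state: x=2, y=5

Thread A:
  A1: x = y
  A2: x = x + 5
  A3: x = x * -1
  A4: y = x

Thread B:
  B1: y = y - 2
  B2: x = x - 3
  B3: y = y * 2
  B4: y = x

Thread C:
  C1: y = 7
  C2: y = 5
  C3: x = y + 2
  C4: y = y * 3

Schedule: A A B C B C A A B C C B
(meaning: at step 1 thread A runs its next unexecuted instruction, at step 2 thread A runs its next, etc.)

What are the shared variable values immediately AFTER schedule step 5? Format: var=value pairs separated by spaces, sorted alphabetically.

Answer: x=7 y=7

Derivation:
Step 1: thread A executes A1 (x = y). Shared: x=5 y=5. PCs: A@1 B@0 C@0
Step 2: thread A executes A2 (x = x + 5). Shared: x=10 y=5. PCs: A@2 B@0 C@0
Step 3: thread B executes B1 (y = y - 2). Shared: x=10 y=3. PCs: A@2 B@1 C@0
Step 4: thread C executes C1 (y = 7). Shared: x=10 y=7. PCs: A@2 B@1 C@1
Step 5: thread B executes B2 (x = x - 3). Shared: x=7 y=7. PCs: A@2 B@2 C@1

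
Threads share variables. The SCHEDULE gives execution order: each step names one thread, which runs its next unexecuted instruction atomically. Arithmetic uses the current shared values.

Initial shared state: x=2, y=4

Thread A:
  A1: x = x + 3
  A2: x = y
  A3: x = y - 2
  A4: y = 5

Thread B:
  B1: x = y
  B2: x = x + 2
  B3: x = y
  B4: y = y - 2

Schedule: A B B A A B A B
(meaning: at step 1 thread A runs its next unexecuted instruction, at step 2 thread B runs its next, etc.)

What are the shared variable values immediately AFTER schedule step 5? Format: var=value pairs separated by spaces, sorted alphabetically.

Answer: x=2 y=4

Derivation:
Step 1: thread A executes A1 (x = x + 3). Shared: x=5 y=4. PCs: A@1 B@0
Step 2: thread B executes B1 (x = y). Shared: x=4 y=4. PCs: A@1 B@1
Step 3: thread B executes B2 (x = x + 2). Shared: x=6 y=4. PCs: A@1 B@2
Step 4: thread A executes A2 (x = y). Shared: x=4 y=4. PCs: A@2 B@2
Step 5: thread A executes A3 (x = y - 2). Shared: x=2 y=4. PCs: A@3 B@2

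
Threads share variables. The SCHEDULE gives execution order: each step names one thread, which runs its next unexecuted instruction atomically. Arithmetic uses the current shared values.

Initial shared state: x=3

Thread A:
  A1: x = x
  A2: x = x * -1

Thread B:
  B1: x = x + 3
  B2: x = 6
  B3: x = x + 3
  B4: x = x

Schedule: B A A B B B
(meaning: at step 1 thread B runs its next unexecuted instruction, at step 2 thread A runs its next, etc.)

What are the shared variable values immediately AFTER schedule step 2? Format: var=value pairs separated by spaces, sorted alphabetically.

Answer: x=6

Derivation:
Step 1: thread B executes B1 (x = x + 3). Shared: x=6. PCs: A@0 B@1
Step 2: thread A executes A1 (x = x). Shared: x=6. PCs: A@1 B@1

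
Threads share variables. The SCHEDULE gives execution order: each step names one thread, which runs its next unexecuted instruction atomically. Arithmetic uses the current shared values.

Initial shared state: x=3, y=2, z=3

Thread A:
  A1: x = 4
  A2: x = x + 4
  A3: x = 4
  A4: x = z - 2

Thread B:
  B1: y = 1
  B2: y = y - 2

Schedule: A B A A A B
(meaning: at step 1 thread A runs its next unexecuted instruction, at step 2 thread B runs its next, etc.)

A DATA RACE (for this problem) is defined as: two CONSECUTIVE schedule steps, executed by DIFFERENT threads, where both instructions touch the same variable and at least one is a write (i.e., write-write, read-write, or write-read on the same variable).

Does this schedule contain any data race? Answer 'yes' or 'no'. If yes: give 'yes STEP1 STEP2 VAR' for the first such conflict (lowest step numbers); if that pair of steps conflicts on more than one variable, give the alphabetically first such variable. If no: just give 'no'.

Answer: no

Derivation:
Steps 1,2: A(r=-,w=x) vs B(r=-,w=y). No conflict.
Steps 2,3: B(r=-,w=y) vs A(r=x,w=x). No conflict.
Steps 3,4: same thread (A). No race.
Steps 4,5: same thread (A). No race.
Steps 5,6: A(r=z,w=x) vs B(r=y,w=y). No conflict.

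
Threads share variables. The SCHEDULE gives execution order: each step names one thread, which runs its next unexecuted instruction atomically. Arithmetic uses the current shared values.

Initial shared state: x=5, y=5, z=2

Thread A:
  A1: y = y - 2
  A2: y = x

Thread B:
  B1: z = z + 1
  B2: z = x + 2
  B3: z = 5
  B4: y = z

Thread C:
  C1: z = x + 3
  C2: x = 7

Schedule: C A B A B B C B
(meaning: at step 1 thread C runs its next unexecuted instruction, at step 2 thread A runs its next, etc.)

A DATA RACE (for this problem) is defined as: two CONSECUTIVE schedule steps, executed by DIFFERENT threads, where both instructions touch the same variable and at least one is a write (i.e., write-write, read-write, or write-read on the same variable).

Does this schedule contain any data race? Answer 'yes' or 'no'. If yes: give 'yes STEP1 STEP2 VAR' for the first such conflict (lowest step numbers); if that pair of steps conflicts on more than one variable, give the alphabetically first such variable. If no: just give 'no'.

Answer: no

Derivation:
Steps 1,2: C(r=x,w=z) vs A(r=y,w=y). No conflict.
Steps 2,3: A(r=y,w=y) vs B(r=z,w=z). No conflict.
Steps 3,4: B(r=z,w=z) vs A(r=x,w=y). No conflict.
Steps 4,5: A(r=x,w=y) vs B(r=x,w=z). No conflict.
Steps 5,6: same thread (B). No race.
Steps 6,7: B(r=-,w=z) vs C(r=-,w=x). No conflict.
Steps 7,8: C(r=-,w=x) vs B(r=z,w=y). No conflict.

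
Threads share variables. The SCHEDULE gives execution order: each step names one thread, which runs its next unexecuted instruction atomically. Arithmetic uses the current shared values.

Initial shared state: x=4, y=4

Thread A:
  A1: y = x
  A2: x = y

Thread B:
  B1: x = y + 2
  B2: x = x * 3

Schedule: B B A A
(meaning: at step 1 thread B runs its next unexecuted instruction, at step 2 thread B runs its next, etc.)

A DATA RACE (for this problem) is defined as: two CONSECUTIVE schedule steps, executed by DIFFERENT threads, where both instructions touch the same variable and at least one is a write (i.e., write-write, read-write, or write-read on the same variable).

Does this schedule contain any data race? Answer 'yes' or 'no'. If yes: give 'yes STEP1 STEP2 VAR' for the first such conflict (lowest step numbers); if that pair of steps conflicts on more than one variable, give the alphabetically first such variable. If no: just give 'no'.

Steps 1,2: same thread (B). No race.
Steps 2,3: B(x = x * 3) vs A(y = x). RACE on x (W-R).
Steps 3,4: same thread (A). No race.
First conflict at steps 2,3.

Answer: yes 2 3 x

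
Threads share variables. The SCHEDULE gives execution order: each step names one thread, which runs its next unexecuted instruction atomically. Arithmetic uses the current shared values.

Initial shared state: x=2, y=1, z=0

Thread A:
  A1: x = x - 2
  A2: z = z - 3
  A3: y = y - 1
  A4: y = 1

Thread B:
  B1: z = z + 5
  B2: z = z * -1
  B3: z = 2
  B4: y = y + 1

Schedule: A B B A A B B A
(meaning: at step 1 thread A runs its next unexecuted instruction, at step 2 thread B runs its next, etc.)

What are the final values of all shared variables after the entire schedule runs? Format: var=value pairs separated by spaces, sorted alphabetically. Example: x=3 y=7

Answer: x=0 y=1 z=2

Derivation:
Step 1: thread A executes A1 (x = x - 2). Shared: x=0 y=1 z=0. PCs: A@1 B@0
Step 2: thread B executes B1 (z = z + 5). Shared: x=0 y=1 z=5. PCs: A@1 B@1
Step 3: thread B executes B2 (z = z * -1). Shared: x=0 y=1 z=-5. PCs: A@1 B@2
Step 4: thread A executes A2 (z = z - 3). Shared: x=0 y=1 z=-8. PCs: A@2 B@2
Step 5: thread A executes A3 (y = y - 1). Shared: x=0 y=0 z=-8. PCs: A@3 B@2
Step 6: thread B executes B3 (z = 2). Shared: x=0 y=0 z=2. PCs: A@3 B@3
Step 7: thread B executes B4 (y = y + 1). Shared: x=0 y=1 z=2. PCs: A@3 B@4
Step 8: thread A executes A4 (y = 1). Shared: x=0 y=1 z=2. PCs: A@4 B@4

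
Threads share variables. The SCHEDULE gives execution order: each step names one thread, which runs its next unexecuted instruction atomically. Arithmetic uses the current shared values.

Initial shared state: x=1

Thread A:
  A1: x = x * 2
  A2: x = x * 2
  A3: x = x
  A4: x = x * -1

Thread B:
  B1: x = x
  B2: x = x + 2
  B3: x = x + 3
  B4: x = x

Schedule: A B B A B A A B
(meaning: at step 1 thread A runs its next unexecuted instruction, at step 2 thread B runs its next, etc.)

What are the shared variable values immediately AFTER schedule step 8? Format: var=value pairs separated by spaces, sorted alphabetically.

Step 1: thread A executes A1 (x = x * 2). Shared: x=2. PCs: A@1 B@0
Step 2: thread B executes B1 (x = x). Shared: x=2. PCs: A@1 B@1
Step 3: thread B executes B2 (x = x + 2). Shared: x=4. PCs: A@1 B@2
Step 4: thread A executes A2 (x = x * 2). Shared: x=8. PCs: A@2 B@2
Step 5: thread B executes B3 (x = x + 3). Shared: x=11. PCs: A@2 B@3
Step 6: thread A executes A3 (x = x). Shared: x=11. PCs: A@3 B@3
Step 7: thread A executes A4 (x = x * -1). Shared: x=-11. PCs: A@4 B@3
Step 8: thread B executes B4 (x = x). Shared: x=-11. PCs: A@4 B@4

Answer: x=-11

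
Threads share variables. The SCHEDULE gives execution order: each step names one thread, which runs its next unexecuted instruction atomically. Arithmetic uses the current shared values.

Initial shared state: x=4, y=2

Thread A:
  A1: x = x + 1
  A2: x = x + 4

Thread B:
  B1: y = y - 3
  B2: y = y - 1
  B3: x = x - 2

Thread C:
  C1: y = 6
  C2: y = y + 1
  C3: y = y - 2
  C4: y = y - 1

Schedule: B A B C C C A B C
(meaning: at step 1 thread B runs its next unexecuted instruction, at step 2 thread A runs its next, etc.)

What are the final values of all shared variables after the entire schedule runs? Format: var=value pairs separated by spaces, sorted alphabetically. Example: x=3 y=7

Answer: x=7 y=4

Derivation:
Step 1: thread B executes B1 (y = y - 3). Shared: x=4 y=-1. PCs: A@0 B@1 C@0
Step 2: thread A executes A1 (x = x + 1). Shared: x=5 y=-1. PCs: A@1 B@1 C@0
Step 3: thread B executes B2 (y = y - 1). Shared: x=5 y=-2. PCs: A@1 B@2 C@0
Step 4: thread C executes C1 (y = 6). Shared: x=5 y=6. PCs: A@1 B@2 C@1
Step 5: thread C executes C2 (y = y + 1). Shared: x=5 y=7. PCs: A@1 B@2 C@2
Step 6: thread C executes C3 (y = y - 2). Shared: x=5 y=5. PCs: A@1 B@2 C@3
Step 7: thread A executes A2 (x = x + 4). Shared: x=9 y=5. PCs: A@2 B@2 C@3
Step 8: thread B executes B3 (x = x - 2). Shared: x=7 y=5. PCs: A@2 B@3 C@3
Step 9: thread C executes C4 (y = y - 1). Shared: x=7 y=4. PCs: A@2 B@3 C@4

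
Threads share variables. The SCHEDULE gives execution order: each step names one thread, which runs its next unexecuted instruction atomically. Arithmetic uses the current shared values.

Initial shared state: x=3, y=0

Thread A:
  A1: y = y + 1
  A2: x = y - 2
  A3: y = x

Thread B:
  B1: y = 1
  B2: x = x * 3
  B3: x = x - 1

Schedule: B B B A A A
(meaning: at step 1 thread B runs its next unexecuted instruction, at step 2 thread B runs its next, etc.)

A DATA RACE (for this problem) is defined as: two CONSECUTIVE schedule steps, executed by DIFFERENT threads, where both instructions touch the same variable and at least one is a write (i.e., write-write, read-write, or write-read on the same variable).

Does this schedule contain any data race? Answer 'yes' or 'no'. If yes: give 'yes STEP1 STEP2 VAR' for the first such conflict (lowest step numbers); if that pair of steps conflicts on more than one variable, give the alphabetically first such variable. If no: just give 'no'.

Steps 1,2: same thread (B). No race.
Steps 2,3: same thread (B). No race.
Steps 3,4: B(r=x,w=x) vs A(r=y,w=y). No conflict.
Steps 4,5: same thread (A). No race.
Steps 5,6: same thread (A). No race.

Answer: no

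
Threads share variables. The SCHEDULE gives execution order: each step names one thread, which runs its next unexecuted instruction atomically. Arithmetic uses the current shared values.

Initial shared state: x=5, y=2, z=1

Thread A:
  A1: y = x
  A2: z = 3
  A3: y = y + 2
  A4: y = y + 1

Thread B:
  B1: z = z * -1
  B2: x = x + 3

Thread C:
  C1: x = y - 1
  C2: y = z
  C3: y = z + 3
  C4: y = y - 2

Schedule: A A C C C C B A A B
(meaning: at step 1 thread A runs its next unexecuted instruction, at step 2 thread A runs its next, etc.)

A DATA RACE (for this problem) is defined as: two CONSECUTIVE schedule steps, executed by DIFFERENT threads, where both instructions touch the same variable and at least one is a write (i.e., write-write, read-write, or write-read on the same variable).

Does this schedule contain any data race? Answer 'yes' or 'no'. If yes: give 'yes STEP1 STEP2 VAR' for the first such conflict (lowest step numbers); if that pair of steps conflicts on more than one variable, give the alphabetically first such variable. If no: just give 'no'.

Steps 1,2: same thread (A). No race.
Steps 2,3: A(r=-,w=z) vs C(r=y,w=x). No conflict.
Steps 3,4: same thread (C). No race.
Steps 4,5: same thread (C). No race.
Steps 5,6: same thread (C). No race.
Steps 6,7: C(r=y,w=y) vs B(r=z,w=z). No conflict.
Steps 7,8: B(r=z,w=z) vs A(r=y,w=y). No conflict.
Steps 8,9: same thread (A). No race.
Steps 9,10: A(r=y,w=y) vs B(r=x,w=x). No conflict.

Answer: no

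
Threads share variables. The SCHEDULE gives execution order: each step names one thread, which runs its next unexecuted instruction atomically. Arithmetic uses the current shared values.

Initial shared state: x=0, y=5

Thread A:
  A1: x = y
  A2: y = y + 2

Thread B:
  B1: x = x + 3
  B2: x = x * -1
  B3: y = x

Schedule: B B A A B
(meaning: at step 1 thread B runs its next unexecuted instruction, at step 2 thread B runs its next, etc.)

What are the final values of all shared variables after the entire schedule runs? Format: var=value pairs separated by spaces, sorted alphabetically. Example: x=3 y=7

Step 1: thread B executes B1 (x = x + 3). Shared: x=3 y=5. PCs: A@0 B@1
Step 2: thread B executes B2 (x = x * -1). Shared: x=-3 y=5. PCs: A@0 B@2
Step 3: thread A executes A1 (x = y). Shared: x=5 y=5. PCs: A@1 B@2
Step 4: thread A executes A2 (y = y + 2). Shared: x=5 y=7. PCs: A@2 B@2
Step 5: thread B executes B3 (y = x). Shared: x=5 y=5. PCs: A@2 B@3

Answer: x=5 y=5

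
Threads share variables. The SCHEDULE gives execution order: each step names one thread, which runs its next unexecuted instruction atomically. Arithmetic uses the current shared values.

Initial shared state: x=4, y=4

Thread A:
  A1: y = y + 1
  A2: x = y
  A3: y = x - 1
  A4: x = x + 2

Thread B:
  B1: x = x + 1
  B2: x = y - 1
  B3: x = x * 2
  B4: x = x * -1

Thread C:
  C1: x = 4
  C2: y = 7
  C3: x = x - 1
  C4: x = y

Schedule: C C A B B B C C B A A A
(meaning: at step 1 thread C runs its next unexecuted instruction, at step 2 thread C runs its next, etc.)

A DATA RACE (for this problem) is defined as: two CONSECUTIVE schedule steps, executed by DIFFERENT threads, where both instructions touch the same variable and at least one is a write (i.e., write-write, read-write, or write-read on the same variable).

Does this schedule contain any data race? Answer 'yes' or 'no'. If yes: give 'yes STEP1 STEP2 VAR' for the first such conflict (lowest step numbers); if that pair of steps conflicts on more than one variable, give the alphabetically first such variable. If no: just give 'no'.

Answer: yes 2 3 y

Derivation:
Steps 1,2: same thread (C). No race.
Steps 2,3: C(y = 7) vs A(y = y + 1). RACE on y (W-W).
Steps 3,4: A(r=y,w=y) vs B(r=x,w=x). No conflict.
Steps 4,5: same thread (B). No race.
Steps 5,6: same thread (B). No race.
Steps 6,7: B(x = x * 2) vs C(x = x - 1). RACE on x (W-W).
Steps 7,8: same thread (C). No race.
Steps 8,9: C(x = y) vs B(x = x * -1). RACE on x (W-W).
Steps 9,10: B(x = x * -1) vs A(x = y). RACE on x (W-W).
Steps 10,11: same thread (A). No race.
Steps 11,12: same thread (A). No race.
First conflict at steps 2,3.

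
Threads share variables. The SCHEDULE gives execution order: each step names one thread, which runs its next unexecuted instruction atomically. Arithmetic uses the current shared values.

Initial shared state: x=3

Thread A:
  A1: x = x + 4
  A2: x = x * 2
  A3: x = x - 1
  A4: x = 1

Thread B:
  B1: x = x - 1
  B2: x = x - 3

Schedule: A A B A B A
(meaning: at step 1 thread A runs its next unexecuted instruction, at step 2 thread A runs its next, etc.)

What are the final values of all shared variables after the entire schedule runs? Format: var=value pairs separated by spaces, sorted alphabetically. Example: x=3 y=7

Step 1: thread A executes A1 (x = x + 4). Shared: x=7. PCs: A@1 B@0
Step 2: thread A executes A2 (x = x * 2). Shared: x=14. PCs: A@2 B@0
Step 3: thread B executes B1 (x = x - 1). Shared: x=13. PCs: A@2 B@1
Step 4: thread A executes A3 (x = x - 1). Shared: x=12. PCs: A@3 B@1
Step 5: thread B executes B2 (x = x - 3). Shared: x=9. PCs: A@3 B@2
Step 6: thread A executes A4 (x = 1). Shared: x=1. PCs: A@4 B@2

Answer: x=1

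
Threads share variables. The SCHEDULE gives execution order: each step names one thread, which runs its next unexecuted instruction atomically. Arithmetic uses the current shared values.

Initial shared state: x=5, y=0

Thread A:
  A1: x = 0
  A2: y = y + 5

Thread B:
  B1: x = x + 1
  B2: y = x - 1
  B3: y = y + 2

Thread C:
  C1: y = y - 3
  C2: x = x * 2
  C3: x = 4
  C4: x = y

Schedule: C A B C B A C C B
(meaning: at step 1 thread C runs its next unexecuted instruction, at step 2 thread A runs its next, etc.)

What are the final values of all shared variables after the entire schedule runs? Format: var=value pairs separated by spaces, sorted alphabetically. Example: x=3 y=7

Answer: x=6 y=8

Derivation:
Step 1: thread C executes C1 (y = y - 3). Shared: x=5 y=-3. PCs: A@0 B@0 C@1
Step 2: thread A executes A1 (x = 0). Shared: x=0 y=-3. PCs: A@1 B@0 C@1
Step 3: thread B executes B1 (x = x + 1). Shared: x=1 y=-3. PCs: A@1 B@1 C@1
Step 4: thread C executes C2 (x = x * 2). Shared: x=2 y=-3. PCs: A@1 B@1 C@2
Step 5: thread B executes B2 (y = x - 1). Shared: x=2 y=1. PCs: A@1 B@2 C@2
Step 6: thread A executes A2 (y = y + 5). Shared: x=2 y=6. PCs: A@2 B@2 C@2
Step 7: thread C executes C3 (x = 4). Shared: x=4 y=6. PCs: A@2 B@2 C@3
Step 8: thread C executes C4 (x = y). Shared: x=6 y=6. PCs: A@2 B@2 C@4
Step 9: thread B executes B3 (y = y + 2). Shared: x=6 y=8. PCs: A@2 B@3 C@4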